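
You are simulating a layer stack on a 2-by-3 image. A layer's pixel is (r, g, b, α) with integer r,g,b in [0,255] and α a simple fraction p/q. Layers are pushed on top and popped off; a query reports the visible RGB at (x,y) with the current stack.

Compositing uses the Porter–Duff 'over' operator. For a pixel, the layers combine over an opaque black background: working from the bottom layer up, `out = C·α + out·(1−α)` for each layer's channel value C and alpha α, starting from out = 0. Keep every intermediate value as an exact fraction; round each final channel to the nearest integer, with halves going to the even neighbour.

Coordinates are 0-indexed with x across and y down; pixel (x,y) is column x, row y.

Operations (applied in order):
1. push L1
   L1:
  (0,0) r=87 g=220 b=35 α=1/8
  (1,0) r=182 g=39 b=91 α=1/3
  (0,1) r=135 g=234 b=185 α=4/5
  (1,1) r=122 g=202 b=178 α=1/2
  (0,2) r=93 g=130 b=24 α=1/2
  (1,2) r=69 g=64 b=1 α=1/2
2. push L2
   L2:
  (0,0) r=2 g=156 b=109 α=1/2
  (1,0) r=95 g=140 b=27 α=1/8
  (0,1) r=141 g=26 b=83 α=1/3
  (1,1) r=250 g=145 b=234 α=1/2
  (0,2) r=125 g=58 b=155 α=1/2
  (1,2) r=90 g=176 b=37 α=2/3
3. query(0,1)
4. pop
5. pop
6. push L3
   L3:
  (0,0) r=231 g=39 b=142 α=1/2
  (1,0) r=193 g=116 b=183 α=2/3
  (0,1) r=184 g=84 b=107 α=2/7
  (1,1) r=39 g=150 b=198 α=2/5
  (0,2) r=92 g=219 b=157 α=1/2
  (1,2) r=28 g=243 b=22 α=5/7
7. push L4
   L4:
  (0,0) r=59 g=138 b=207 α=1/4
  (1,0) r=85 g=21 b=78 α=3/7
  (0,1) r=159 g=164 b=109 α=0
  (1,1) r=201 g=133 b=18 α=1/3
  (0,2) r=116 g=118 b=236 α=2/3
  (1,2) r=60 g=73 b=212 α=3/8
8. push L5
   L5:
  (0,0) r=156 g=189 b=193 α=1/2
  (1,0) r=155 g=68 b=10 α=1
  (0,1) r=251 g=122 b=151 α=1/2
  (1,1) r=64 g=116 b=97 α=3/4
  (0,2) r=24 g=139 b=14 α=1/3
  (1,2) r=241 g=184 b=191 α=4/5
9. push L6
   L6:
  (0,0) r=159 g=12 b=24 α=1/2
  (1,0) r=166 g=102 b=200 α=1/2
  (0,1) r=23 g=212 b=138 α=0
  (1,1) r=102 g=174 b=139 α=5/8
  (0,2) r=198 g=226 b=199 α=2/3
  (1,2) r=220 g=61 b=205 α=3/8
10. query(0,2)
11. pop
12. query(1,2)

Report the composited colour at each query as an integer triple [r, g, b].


query (0,1) [L1,L2] — begin 0,0,0
after L1 α=4/5: [108, 936/5, 148]
after L2 α=1/3: [119, 2002/15, 379/3]
rounded: [119, 133, 126]

query (0,2) [L3,L4,L5,L6] — begin 0,0,0
+L3 (α=1/2) → [46, 219/2, 157/2]
+L4 (α=2/3) → [278/3, 691/6, 367/2]
+L5 (α=1/3) → [628/9, 1108/9, 127]
+L6 (α=2/3) → [4192/27, 5176/27, 175]
= [155, 192, 175]

(1,2) stack=L3,L4,L5; from [0,0,0]:
+L3 (α=5/7) → [20, 1215/7, 110/7]
+L4 (α=3/8) → [35, 951/7, 2501/28]
+L5 (α=4/5) → [999/5, 6103/35, 23893/140]
rounded: [200, 174, 171]


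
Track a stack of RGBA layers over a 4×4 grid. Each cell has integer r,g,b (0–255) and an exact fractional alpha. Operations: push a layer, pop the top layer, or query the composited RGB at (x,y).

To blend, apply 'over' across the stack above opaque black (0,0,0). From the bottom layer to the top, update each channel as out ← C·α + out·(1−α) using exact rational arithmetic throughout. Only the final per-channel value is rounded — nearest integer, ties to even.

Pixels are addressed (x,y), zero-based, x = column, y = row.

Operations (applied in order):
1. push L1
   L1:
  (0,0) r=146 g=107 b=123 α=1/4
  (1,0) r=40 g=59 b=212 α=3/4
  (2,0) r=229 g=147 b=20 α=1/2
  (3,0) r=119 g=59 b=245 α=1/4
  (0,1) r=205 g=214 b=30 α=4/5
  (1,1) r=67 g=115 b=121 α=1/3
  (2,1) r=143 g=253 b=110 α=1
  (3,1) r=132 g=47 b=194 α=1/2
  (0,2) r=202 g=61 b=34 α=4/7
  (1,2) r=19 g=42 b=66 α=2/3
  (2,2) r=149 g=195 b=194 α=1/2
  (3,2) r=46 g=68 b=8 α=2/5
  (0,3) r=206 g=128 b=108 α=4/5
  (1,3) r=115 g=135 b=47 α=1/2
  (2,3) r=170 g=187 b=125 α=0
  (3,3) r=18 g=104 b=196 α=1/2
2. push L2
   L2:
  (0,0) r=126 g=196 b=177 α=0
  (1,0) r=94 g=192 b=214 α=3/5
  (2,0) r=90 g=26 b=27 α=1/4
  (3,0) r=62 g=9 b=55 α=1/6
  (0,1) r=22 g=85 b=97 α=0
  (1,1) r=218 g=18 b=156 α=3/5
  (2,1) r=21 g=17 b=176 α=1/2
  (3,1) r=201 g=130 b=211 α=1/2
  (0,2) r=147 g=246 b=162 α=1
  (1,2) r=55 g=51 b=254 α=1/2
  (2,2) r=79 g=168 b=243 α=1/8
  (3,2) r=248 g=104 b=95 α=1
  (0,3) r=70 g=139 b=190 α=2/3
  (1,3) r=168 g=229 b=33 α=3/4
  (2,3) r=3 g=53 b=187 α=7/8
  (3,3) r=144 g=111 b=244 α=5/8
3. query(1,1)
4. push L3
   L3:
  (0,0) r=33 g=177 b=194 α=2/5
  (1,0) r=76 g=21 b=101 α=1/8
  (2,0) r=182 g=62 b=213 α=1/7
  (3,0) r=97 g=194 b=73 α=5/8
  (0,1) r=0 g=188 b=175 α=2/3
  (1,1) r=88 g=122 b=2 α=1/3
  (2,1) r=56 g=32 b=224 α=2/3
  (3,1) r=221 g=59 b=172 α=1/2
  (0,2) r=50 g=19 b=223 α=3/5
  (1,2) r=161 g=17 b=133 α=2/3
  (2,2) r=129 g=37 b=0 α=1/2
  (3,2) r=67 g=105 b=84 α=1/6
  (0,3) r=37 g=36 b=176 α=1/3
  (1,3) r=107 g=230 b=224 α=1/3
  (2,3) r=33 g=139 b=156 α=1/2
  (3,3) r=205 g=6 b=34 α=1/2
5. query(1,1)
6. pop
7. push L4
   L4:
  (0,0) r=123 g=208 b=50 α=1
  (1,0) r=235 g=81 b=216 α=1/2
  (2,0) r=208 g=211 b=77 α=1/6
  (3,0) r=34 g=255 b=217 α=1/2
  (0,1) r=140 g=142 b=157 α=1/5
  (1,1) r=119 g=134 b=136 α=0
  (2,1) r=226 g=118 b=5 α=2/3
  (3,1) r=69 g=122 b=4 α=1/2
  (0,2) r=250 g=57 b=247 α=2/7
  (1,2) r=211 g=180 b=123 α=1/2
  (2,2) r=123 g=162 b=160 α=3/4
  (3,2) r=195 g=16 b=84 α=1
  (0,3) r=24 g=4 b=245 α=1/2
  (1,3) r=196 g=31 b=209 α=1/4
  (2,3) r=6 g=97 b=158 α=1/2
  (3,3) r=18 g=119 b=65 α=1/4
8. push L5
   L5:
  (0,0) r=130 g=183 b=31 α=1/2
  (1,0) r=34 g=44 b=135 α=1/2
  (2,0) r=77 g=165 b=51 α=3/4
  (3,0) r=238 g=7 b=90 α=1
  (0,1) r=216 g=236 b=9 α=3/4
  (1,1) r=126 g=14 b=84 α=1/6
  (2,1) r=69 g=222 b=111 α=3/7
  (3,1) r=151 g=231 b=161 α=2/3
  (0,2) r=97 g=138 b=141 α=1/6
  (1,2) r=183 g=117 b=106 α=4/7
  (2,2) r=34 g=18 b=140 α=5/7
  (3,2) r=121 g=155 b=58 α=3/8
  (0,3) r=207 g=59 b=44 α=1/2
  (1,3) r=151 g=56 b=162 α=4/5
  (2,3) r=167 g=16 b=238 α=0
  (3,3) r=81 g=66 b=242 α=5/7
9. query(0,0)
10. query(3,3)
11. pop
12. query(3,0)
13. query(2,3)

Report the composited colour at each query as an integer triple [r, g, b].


at x=1,y=1 over L1,L2:
after L1 α=1/3: [67/3, 115/3, 121/3]
after L2 α=3/5: [2096/15, 392/15, 1646/15]
rounded: [140, 26, 110]

at x=1,y=1 over L1,L2,L3:
after L1 α=1/3: [67/3, 115/3, 121/3]
after L2 α=3/5: [2096/15, 392/15, 1646/15]
after L3 α=1/3: [5512/45, 2614/45, 3322/45]
→ [122, 58, 74]

query (0,0) [L1,L2,L4,L5] — begin 0,0,0
+L1 (α=1/4) → [73/2, 107/4, 123/4]
+L2 (α=0) → [73/2, 107/4, 123/4]
+L4 (α=1) → [123, 208, 50]
+L5 (α=1/2) → [253/2, 391/2, 81/2]
= [126, 196, 40]

(3,3) stack=L1,L2,L4,L5; from [0,0,0]:
after L1 α=1/2: [9, 52, 98]
after L2 α=5/8: [747/8, 711/8, 757/4]
after L4 α=1/4: [2385/32, 3085/32, 2531/16]
after L5 α=5/7: [8865/112, 1195/16, 12211/56]
= [79, 75, 218]

at x=3,y=0 over L1,L2,L4:
+L1 (α=1/4) → [119/4, 59/4, 245/4]
+L2 (α=1/6) → [281/8, 331/24, 1445/24]
+L4 (α=1/2) → [553/16, 6451/48, 6653/48]
rounded: [35, 134, 139]

query (2,3) [L1,L2,L4] — begin 0,0,0
after L1 α=0: [0, 0, 0]
after L2 α=7/8: [21/8, 371/8, 1309/8]
after L4 α=1/2: [69/16, 1147/16, 2573/16]
= [4, 72, 161]


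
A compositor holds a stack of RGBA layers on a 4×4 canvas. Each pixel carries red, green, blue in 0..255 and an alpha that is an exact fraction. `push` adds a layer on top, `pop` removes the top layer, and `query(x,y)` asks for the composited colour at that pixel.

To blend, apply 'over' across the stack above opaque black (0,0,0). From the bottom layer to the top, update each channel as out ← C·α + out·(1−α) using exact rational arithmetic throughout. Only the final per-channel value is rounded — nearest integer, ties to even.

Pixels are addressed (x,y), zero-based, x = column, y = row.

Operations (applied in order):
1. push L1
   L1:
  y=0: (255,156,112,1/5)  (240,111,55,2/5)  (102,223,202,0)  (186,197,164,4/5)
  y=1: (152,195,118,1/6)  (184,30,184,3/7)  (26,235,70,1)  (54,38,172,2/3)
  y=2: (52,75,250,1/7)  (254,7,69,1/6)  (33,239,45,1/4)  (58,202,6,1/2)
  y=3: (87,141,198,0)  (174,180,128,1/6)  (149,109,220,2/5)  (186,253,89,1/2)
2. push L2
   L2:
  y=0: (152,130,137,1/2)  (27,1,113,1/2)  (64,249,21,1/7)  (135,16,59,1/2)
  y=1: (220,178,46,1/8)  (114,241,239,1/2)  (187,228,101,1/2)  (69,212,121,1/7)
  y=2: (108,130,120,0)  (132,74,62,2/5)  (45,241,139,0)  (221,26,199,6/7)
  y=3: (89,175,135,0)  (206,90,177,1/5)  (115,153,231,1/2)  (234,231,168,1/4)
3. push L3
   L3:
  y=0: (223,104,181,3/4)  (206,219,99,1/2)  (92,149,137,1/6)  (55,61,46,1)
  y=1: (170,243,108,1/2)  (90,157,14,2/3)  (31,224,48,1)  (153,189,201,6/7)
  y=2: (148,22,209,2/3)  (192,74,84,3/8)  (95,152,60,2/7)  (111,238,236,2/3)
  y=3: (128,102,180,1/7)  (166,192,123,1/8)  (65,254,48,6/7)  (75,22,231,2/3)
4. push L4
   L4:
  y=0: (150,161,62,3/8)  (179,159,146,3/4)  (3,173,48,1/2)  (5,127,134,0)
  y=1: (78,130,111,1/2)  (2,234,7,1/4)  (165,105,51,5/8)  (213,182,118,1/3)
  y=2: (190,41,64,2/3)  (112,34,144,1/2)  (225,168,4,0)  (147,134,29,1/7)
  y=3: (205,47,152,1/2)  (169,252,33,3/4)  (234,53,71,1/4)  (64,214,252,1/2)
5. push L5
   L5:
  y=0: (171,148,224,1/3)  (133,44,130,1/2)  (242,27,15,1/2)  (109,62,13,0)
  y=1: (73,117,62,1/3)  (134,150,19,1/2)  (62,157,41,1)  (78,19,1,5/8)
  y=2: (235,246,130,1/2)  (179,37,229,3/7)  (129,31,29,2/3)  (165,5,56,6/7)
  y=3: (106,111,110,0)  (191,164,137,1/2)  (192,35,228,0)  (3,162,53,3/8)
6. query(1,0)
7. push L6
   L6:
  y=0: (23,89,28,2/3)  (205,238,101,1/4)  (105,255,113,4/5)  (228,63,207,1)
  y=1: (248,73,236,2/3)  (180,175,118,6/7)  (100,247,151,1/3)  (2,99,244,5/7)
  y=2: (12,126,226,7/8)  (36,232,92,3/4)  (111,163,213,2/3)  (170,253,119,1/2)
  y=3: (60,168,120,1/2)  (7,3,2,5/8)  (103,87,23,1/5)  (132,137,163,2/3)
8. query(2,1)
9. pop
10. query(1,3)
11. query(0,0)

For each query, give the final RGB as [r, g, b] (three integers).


query (1,0) [L1,L2,L3,L4,L5] — begin 0,0,0
+L1 (α=2/5) → [96, 222/5, 22]
+L2 (α=1/2) → [123/2, 227/10, 135/2]
+L3 (α=1/2) → [535/4, 2417/20, 333/4]
+L4 (α=3/4) → [2683/16, 11957/80, 2085/16]
+L5 (α=1/2) → [4811/32, 15477/160, 4165/32]
= [150, 97, 130]

query (2,1) [L1,L2,L3,L4,L5,L6] — begin 0,0,0
after L1 α=1: [26, 235, 70]
after L2 α=1/2: [213/2, 463/2, 171/2]
after L3 α=1: [31, 224, 48]
after L4 α=5/8: [459/4, 1197/8, 399/8]
after L5 α=1: [62, 157, 41]
after L6 α=1/3: [224/3, 187, 233/3]
rounded: [75, 187, 78]

at x=1,y=3 over L1,L2,L3,L4,L5:
after L1 α=1/6: [29, 30, 64/3]
after L2 α=1/5: [322/5, 42, 787/15]
after L3 α=1/8: [771/10, 243/4, 3677/60]
after L4 α=3/4: [5841/40, 3267/16, 9617/240]
after L5 α=1/2: [13481/80, 5891/32, 42497/480]
→ [169, 184, 89]

at x=0,y=0 over L1,L2,L3,L4,L5:
after L1 α=1/5: [51, 156/5, 112/5]
after L2 α=1/2: [203/2, 403/5, 797/10]
after L3 α=3/4: [1541/8, 1963/20, 6227/40]
after L4 α=3/8: [11305/64, 3895/32, 7715/64]
after L5 α=1/3: [16777/96, 6263/48, 4961/32]
→ [175, 130, 155]


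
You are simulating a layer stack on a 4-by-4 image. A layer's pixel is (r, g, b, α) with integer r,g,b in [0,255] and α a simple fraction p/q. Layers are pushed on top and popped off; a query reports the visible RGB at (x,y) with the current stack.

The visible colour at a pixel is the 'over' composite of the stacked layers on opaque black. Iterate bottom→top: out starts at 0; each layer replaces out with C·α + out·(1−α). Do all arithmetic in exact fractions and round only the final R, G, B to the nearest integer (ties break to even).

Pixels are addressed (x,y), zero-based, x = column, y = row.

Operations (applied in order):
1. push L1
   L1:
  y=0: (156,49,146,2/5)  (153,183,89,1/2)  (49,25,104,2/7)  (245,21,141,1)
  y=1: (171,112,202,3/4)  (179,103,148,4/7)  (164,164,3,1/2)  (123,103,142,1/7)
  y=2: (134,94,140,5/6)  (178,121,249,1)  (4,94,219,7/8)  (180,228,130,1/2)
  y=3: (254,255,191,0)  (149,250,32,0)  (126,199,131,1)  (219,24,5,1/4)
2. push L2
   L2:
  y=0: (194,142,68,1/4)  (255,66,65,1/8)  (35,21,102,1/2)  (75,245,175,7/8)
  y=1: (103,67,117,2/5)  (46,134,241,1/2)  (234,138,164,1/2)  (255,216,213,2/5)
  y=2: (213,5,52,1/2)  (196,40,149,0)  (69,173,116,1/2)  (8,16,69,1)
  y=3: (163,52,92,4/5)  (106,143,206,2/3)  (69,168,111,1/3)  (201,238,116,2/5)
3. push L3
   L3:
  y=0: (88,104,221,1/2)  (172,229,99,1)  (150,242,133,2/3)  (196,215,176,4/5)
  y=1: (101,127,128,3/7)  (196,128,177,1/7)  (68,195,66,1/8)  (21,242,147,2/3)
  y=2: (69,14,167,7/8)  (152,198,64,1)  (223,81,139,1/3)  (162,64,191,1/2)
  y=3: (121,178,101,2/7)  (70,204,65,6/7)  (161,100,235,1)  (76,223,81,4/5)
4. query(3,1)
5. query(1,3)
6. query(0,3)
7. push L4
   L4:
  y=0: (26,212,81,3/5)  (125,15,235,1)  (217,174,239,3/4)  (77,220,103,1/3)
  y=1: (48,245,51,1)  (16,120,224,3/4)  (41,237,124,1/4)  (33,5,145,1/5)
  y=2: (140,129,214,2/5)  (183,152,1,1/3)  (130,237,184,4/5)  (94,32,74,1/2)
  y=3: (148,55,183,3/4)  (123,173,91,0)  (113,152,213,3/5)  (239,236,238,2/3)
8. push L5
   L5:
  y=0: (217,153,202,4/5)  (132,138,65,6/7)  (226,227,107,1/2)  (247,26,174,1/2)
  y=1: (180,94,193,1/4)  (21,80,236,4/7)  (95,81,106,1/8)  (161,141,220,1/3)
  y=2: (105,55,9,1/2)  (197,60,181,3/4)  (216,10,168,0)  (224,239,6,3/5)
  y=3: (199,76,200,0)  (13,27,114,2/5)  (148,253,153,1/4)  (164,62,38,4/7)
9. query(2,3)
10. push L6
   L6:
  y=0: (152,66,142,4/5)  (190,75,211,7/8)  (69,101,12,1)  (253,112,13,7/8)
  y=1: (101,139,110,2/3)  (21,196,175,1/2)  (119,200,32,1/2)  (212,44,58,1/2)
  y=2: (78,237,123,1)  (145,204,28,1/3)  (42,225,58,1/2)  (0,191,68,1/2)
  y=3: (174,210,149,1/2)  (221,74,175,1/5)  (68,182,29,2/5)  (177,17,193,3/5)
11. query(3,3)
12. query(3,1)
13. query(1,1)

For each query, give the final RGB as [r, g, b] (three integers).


at x=3,y=1 over L1,L2,L3:
after L1 α=1/7: [123/7, 103/7, 142/7]
after L2 α=2/5: [3939/35, 3333/35, 3408/35]
after L3 α=2/3: [1803/35, 20273/105, 4566/35]
= [52, 193, 130]

query (1,3) [L1,L2,L3] — begin 0,0,0
after L1 α=0: [0, 0, 0]
after L2 α=2/3: [212/3, 286/3, 412/3]
after L3 α=6/7: [1472/21, 3958/21, 226/3]
= [70, 188, 75]

at x=0,y=3 over L1,L2,L3:
after L1 α=0: [0, 0, 0]
after L2 α=4/5: [652/5, 208/5, 368/5]
after L3 α=2/7: [894/7, 564/7, 570/7]
rounded: [128, 81, 81]

query (2,3) [L1,L2,L3,L4,L5] — begin 0,0,0
+L1 (α=1) → [126, 199, 131]
+L2 (α=1/3) → [107, 566/3, 373/3]
+L3 (α=1) → [161, 100, 235]
+L4 (α=3/5) → [661/5, 656/5, 1109/5]
+L5 (α=1/4) → [2723/20, 3233/20, 1023/5]
rounded: [136, 162, 205]

(3,3) stack=L1,L2,L3,L4,L5,L6; from [0,0,0]:
L1 α=1/4: [219/4, 6, 5/4]
L2 α=2/5: [453/4, 494/5, 943/20]
L3 α=4/5: [1669/20, 4954/25, 7423/100]
L4 α=2/3: [3743/20, 16754/75, 18341/100]
L5 α=4/7: [24349/140, 22954/175, 70223/700]
L6 α=3/5: [61519/350, 54833/875, 272873/1750]
→ [176, 63, 156]

query (3,1) [L1,L2,L3,L4,L5,L6] — begin 0,0,0
L1 α=1/7: [123/7, 103/7, 142/7]
L2 α=2/5: [3939/35, 3333/35, 3408/35]
L3 α=2/3: [1803/35, 20273/105, 4566/35]
L4 α=1/5: [8367/175, 81617/525, 23339/175]
L5 α=1/3: [44909/525, 237259/1575, 85178/525]
L6 α=1/2: [156209/1050, 306559/3150, 57814/525]
→ [149, 97, 110]

query (1,1) [L1,L2,L3,L4,L5,L6] — begin 0,0,0
after L1 α=4/7: [716/7, 412/7, 592/7]
after L2 α=1/2: [519/7, 675/7, 2279/14]
after L3 α=1/7: [4486/49, 4946/49, 8076/49]
after L4 α=3/4: [3419/98, 11293/98, 10251/49]
after L5 α=4/7: [18489/686, 65239/686, 77009/343]
after L6 α=1/2: [32895/1372, 199695/1372, 68517/343]
= [24, 146, 200]


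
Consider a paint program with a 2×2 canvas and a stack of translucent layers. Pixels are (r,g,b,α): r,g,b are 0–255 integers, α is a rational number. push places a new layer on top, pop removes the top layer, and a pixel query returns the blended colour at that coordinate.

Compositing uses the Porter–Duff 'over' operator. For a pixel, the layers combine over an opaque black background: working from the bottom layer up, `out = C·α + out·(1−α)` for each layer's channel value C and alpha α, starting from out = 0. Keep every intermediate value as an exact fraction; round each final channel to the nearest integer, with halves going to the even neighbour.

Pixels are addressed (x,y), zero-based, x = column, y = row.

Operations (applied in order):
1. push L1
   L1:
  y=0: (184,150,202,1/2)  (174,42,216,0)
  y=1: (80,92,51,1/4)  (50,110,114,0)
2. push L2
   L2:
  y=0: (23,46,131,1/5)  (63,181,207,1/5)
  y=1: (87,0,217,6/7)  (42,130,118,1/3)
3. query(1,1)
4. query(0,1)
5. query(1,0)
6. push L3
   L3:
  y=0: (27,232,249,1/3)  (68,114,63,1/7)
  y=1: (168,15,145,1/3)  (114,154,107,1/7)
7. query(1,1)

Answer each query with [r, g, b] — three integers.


(1,1) stack=L1,L2; from [0,0,0]:
L1 α=0: [0, 0, 0]
L2 α=1/3: [14, 130/3, 118/3]
rounded: [14, 43, 39]

query (0,1) [L1,L2] — begin 0,0,0
after L1 α=1/4: [20, 23, 51/4]
after L2 α=6/7: [542/7, 23/7, 5259/28]
= [77, 3, 188]

at x=1,y=0 over L1,L2:
L1 α=0: [0, 0, 0]
L2 α=1/5: [63/5, 181/5, 207/5]
rounded: [13, 36, 41]

query (1,1) [L1,L2,L3] — begin 0,0,0
after L1 α=0: [0, 0, 0]
after L2 α=1/3: [14, 130/3, 118/3]
after L3 α=1/7: [198/7, 414/7, 49]
rounded: [28, 59, 49]


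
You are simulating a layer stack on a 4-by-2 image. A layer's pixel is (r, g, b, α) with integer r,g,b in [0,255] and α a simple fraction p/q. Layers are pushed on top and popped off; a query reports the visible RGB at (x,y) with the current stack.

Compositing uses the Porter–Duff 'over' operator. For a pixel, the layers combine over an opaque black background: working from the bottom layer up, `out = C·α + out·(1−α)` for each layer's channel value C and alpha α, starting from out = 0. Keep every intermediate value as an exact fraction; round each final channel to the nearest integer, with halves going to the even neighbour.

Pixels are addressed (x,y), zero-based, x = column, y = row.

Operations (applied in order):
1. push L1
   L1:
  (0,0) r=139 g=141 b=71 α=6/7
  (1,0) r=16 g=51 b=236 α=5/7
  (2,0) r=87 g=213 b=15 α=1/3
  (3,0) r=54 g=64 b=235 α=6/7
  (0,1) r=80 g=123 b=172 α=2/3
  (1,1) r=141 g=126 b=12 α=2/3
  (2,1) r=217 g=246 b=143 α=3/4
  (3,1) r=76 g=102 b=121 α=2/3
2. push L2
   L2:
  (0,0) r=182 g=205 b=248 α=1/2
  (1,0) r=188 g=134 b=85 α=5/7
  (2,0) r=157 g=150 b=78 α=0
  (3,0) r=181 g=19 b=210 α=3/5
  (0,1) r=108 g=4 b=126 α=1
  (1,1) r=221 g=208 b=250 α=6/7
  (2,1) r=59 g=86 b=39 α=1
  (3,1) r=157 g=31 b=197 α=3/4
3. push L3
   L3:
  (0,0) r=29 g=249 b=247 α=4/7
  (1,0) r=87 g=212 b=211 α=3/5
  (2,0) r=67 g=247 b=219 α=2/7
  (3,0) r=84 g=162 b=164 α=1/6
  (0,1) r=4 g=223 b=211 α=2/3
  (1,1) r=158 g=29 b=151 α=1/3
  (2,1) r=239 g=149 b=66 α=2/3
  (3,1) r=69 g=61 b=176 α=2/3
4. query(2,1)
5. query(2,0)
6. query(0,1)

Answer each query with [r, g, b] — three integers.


query (2,1) [L1,L2,L3] — begin 0,0,0
after L1 α=3/4: [651/4, 369/2, 429/4]
after L2 α=1: [59, 86, 39]
after L3 α=2/3: [179, 128, 57]
rounded: [179, 128, 57]

query (2,0) [L1,L2,L3] — begin 0,0,0
L1 α=1/3: [29, 71, 5]
L2 α=0: [29, 71, 5]
L3 α=2/7: [279/7, 849/7, 463/7]
→ [40, 121, 66]

(0,1) stack=L1,L2,L3; from [0,0,0]:
+L1 (α=2/3) → [160/3, 82, 344/3]
+L2 (α=1) → [108, 4, 126]
+L3 (α=2/3) → [116/3, 150, 548/3]
→ [39, 150, 183]


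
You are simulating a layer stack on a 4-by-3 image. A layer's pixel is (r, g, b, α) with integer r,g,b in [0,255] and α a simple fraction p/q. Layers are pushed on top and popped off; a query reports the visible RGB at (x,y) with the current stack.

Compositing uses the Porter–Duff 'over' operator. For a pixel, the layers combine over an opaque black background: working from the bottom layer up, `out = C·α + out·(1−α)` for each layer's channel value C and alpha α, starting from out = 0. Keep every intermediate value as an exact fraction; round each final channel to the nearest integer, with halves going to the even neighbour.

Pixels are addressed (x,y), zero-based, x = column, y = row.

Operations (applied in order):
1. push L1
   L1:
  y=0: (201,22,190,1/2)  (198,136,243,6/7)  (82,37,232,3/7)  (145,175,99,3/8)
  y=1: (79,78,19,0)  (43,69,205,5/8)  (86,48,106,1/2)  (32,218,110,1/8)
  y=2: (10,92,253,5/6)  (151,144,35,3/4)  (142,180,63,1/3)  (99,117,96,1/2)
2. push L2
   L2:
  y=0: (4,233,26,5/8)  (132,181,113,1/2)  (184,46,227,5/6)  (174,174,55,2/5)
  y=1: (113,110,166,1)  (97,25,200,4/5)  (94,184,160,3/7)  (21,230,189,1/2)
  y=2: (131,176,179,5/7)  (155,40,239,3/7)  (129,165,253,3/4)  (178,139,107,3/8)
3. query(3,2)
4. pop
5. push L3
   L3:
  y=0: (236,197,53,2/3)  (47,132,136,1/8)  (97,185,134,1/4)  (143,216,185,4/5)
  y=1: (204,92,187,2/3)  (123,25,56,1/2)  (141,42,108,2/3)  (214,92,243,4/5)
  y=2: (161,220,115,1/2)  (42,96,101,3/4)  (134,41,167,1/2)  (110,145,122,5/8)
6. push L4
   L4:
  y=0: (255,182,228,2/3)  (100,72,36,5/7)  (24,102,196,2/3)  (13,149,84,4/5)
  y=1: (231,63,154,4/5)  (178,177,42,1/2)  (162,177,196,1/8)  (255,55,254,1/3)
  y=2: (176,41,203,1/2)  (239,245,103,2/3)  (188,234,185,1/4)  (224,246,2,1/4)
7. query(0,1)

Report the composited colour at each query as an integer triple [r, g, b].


(3,2) stack=L1,L2; from [0,0,0]:
after L1 α=1/2: [99/2, 117/2, 48]
after L2 α=3/8: [1563/16, 1419/16, 561/8]
→ [98, 89, 70]

at x=0,y=1 over L1,L3,L4:
+L1 (α=0) → [0, 0, 0]
+L3 (α=2/3) → [136, 184/3, 374/3]
+L4 (α=4/5) → [212, 188/3, 2222/15]
rounded: [212, 63, 148]


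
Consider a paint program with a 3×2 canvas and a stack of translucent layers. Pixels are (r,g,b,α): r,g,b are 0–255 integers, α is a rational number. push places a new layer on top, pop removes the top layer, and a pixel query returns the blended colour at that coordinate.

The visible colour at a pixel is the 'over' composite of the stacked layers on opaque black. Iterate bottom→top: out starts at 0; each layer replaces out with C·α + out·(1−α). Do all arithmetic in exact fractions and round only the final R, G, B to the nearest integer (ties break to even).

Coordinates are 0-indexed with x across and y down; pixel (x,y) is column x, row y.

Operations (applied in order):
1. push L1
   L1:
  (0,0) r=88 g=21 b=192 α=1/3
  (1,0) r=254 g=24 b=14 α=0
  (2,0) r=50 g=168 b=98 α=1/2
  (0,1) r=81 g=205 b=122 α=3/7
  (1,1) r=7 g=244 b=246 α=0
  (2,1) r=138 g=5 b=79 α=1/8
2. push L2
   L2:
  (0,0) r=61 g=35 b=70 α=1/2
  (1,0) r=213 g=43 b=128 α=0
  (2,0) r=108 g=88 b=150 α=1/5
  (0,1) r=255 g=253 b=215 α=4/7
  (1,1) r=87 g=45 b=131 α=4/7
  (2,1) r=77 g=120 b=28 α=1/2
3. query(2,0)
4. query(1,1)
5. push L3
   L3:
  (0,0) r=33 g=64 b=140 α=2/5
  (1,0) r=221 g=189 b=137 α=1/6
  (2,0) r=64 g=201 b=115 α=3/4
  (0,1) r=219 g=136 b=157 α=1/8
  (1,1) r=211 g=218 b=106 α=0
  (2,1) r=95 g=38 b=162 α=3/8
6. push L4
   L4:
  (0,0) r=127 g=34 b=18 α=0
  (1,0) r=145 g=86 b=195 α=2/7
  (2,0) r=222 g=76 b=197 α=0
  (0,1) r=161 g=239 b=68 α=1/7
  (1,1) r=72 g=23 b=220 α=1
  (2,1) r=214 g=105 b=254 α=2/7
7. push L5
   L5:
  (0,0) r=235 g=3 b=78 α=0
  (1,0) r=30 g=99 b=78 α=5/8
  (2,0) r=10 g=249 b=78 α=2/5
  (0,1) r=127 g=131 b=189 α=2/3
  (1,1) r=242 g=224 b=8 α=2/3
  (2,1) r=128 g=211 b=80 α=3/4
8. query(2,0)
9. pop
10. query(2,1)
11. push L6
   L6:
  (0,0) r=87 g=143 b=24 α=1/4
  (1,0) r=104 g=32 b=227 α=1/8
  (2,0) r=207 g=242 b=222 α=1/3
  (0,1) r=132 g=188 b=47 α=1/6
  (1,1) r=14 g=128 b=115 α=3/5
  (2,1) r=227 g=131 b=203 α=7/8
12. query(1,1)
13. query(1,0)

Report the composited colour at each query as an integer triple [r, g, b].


query (2,0) [L1,L2] — begin 0,0,0
after L1 α=1/2: [25, 84, 49]
after L2 α=1/5: [208/5, 424/5, 346/5]
rounded: [42, 85, 69]

query (1,1) [L1,L2] — begin 0,0,0
L1 α=0: [0, 0, 0]
L2 α=4/7: [348/7, 180/7, 524/7]
rounded: [50, 26, 75]

query (2,0) [L1,L2,L3,L4,L5] — begin 0,0,0
L1 α=1/2: [25, 84, 49]
L2 α=1/5: [208/5, 424/5, 346/5]
L3 α=3/4: [292/5, 3439/20, 2071/20]
L4 α=0: [292/5, 3439/20, 2071/20]
L5 α=2/5: [976/25, 20277/100, 9333/100]
→ [39, 203, 93]

(2,1) stack=L1,L2,L3,L4; from [0,0,0]:
after L1 α=1/8: [69/4, 5/8, 79/8]
after L2 α=1/2: [377/8, 965/16, 303/16]
after L3 α=3/8: [4165/64, 6649/128, 9291/128]
after L4 α=2/7: [48217/448, 60125/896, 111479/896]
= [108, 67, 124]

query (1,1) [L1,L2,L3,L4,L6] — begin 0,0,0
after L1 α=0: [0, 0, 0]
after L2 α=4/7: [348/7, 180/7, 524/7]
after L3 α=0: [348/7, 180/7, 524/7]
after L4 α=1: [72, 23, 220]
after L6 α=3/5: [186/5, 86, 157]
→ [37, 86, 157]

at x=1,y=0 over L1,L2,L3,L4,L6:
after L1 α=0: [0, 0, 0]
after L2 α=0: [0, 0, 0]
after L3 α=1/6: [221/6, 63/2, 137/6]
after L4 α=2/7: [2845/42, 659/14, 3025/42]
after L6 α=1/8: [3469/48, 723/16, 4387/48]
→ [72, 45, 91]


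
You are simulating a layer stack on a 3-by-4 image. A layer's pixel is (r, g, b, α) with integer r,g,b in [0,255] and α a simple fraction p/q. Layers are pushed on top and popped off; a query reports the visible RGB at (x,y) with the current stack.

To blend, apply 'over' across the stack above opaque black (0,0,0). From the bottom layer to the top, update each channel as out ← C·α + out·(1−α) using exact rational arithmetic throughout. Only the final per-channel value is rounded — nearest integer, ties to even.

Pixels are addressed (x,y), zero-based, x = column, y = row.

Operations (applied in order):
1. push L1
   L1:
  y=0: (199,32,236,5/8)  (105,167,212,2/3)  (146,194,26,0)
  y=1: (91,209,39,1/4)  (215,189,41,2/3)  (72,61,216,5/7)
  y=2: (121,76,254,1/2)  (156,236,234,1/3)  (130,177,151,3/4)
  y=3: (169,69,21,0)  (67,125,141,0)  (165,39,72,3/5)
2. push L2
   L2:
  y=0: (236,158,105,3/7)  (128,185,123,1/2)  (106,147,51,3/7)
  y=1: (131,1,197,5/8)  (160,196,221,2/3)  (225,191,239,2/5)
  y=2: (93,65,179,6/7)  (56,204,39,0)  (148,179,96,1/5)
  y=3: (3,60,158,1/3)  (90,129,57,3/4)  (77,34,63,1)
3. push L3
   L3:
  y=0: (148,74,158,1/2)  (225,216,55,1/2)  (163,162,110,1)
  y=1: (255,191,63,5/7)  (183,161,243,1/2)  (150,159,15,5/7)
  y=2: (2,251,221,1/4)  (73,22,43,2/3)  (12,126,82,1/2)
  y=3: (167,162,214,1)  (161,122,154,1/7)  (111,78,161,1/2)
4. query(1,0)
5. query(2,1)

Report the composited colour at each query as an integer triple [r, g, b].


query (1,0) [L1,L2,L3] — begin 0,0,0
+L1 (α=2/3) → [70, 334/3, 424/3]
+L2 (α=1/2) → [99, 889/6, 793/6]
+L3 (α=1/2) → [162, 2185/12, 1123/12]
→ [162, 182, 94]

at x=2,y=1 over L1,L2,L3:
L1 α=5/7: [360/7, 305/7, 1080/7]
L2 α=2/5: [846/7, 3589/35, 6586/35]
L3 α=5/7: [6942/49, 35003/245, 15797/245]
= [142, 143, 64]


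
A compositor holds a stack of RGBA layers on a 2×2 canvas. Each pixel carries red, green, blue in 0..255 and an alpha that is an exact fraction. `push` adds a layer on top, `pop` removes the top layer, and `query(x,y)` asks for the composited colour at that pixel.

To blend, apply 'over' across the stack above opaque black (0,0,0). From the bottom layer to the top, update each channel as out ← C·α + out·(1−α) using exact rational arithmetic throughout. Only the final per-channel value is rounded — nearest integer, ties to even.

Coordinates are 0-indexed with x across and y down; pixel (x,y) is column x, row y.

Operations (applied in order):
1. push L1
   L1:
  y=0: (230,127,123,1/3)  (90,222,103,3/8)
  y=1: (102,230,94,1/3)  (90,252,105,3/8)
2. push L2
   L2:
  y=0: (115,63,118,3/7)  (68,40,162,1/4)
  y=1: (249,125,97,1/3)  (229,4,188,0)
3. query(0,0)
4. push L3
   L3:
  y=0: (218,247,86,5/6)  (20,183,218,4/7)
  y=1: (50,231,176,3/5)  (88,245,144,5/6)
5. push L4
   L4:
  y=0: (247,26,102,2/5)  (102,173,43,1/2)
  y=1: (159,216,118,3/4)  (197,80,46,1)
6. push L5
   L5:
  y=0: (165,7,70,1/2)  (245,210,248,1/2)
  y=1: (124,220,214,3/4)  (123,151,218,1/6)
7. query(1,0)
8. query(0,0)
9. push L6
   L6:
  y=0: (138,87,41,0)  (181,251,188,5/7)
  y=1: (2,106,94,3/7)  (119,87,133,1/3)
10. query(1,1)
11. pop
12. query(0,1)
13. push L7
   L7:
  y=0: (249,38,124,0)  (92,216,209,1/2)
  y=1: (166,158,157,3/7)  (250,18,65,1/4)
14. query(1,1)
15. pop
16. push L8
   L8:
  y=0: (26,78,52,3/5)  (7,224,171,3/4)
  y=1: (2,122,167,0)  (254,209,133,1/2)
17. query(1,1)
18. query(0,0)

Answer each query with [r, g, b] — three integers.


at x=0,y=0 over L1,L2:
after L1 α=1/3: [230/3, 127/3, 41]
after L2 α=3/7: [1955/21, 1075/21, 74]
rounded: [93, 51, 74]

query (1,0) [L1,L2,L3,L4,L5] — begin 0,0,0
L1 α=3/8: [135/4, 333/4, 309/8]
L2 α=1/4: [677/16, 1159/16, 2223/32]
L3 α=4/7: [473/16, 15189/112, 4939/32]
L4 α=1/2: [2105/32, 34565/224, 6315/64]
L5 α=1/2: [9945/64, 81605/448, 22187/128]
→ [155, 182, 173]

(0,0) stack=L1,L2,L3,L4,L5; from [0,0,0]:
L1 α=1/3: [230/3, 127/3, 41]
L2 α=3/7: [1955/21, 1075/21, 74]
L3 α=5/6: [24845/126, 13505/63, 84]
L4 α=2/5: [45593/210, 14597/105, 456/5]
L5 α=1/2: [80243/420, 7666/105, 403/5]
→ [191, 73, 81]

(1,1) stack=L1,L2,L3,L4,L5,L6; from [0,0,0]:
after L1 α=3/8: [135/4, 189/2, 315/8]
after L2 α=0: [135/4, 189/2, 315/8]
after L3 α=5/6: [1895/24, 2639/12, 2025/16]
after L4 α=1: [197, 80, 46]
after L5 α=1/6: [554/3, 551/6, 224/3]
after L6 α=1/3: [1465/9, 812/9, 847/9]
= [163, 90, 94]

query (0,1) [L1,L2,L3,L4,L5] — begin 0,0,0
after L1 α=1/3: [34, 230/3, 94/3]
after L2 α=1/3: [317/3, 835/9, 479/9]
after L3 α=3/5: [1084/15, 7907/45, 1142/9]
after L4 α=3/4: [8239/60, 37067/180, 1082/9]
after L5 α=3/4: [30559/240, 155867/720, 1715/9]
→ [127, 216, 191]

query (1,1) [L1,L2,L3,L4,L5,L7] — begin 0,0,0
+L1 (α=3/8) → [135/4, 189/2, 315/8]
+L2 (α=0) → [135/4, 189/2, 315/8]
+L3 (α=5/6) → [1895/24, 2639/12, 2025/16]
+L4 (α=1) → [197, 80, 46]
+L5 (α=1/6) → [554/3, 551/6, 224/3]
+L7 (α=1/4) → [201, 587/8, 289/4]
= [201, 73, 72]

query (1,1) [L1,L2,L3,L4,L5,L8] — begin 0,0,0
+L1 (α=3/8) → [135/4, 189/2, 315/8]
+L2 (α=0) → [135/4, 189/2, 315/8]
+L3 (α=5/6) → [1895/24, 2639/12, 2025/16]
+L4 (α=1) → [197, 80, 46]
+L5 (α=1/6) → [554/3, 551/6, 224/3]
+L8 (α=1/2) → [658/3, 1805/12, 623/6]
→ [219, 150, 104]

query (0,0) [L1,L2,L3,L4,L5,L8] — begin 0,0,0
+L1 (α=1/3) → [230/3, 127/3, 41]
+L2 (α=3/7) → [1955/21, 1075/21, 74]
+L3 (α=5/6) → [24845/126, 13505/63, 84]
+L4 (α=2/5) → [45593/210, 14597/105, 456/5]
+L5 (α=1/2) → [80243/420, 7666/105, 403/5]
+L8 (α=3/5) → [96623/1050, 39902/525, 1586/25]
rounded: [92, 76, 63]


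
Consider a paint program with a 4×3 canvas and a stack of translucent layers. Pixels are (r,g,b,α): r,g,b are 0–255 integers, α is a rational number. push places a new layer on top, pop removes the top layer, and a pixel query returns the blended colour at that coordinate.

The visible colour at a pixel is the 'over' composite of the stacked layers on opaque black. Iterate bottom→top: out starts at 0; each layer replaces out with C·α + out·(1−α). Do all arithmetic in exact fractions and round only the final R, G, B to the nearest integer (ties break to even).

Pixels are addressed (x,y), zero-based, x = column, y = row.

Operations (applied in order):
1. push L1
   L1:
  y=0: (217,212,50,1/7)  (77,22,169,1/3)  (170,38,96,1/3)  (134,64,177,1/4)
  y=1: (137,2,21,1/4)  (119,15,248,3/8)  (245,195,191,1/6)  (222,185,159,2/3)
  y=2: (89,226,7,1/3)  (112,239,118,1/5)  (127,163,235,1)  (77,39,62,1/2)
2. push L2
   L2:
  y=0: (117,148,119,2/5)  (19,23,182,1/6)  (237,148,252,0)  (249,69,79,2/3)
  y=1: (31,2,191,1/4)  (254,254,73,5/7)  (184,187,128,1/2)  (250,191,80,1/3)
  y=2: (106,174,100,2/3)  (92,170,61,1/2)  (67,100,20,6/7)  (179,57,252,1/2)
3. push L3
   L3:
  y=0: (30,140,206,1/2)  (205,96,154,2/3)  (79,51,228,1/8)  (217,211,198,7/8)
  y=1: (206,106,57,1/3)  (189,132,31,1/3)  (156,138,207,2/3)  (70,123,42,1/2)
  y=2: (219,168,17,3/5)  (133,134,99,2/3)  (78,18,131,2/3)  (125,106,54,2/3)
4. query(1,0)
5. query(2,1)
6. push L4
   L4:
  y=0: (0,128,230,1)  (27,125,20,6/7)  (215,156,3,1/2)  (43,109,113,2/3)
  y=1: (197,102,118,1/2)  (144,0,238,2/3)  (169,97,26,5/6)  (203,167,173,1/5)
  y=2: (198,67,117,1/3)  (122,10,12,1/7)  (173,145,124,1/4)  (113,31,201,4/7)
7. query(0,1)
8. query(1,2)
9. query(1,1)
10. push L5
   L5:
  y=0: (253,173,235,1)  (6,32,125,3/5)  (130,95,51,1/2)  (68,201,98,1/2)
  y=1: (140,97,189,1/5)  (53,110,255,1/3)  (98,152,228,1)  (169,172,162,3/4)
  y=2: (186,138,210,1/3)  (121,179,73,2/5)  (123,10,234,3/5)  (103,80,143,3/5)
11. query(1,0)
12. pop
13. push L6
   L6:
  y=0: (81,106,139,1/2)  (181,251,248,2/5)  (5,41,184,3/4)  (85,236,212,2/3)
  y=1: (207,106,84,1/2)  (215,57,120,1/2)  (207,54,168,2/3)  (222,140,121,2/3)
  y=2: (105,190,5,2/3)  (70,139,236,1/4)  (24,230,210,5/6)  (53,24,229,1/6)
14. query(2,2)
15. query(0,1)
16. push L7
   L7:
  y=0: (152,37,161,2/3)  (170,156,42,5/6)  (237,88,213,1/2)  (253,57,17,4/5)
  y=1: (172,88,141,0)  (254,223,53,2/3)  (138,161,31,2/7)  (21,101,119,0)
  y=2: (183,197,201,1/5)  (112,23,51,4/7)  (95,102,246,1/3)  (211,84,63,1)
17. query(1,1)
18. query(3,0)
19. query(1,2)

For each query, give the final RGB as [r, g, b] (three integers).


(1,0) stack=L1,L2,L3; from [0,0,0]:
+L1 (α=1/3) → [77/3, 22/3, 169/3]
+L2 (α=1/6) → [221/9, 179/18, 1391/18]
+L3 (α=2/3) → [3911/27, 3635/54, 6935/54]
= [145, 67, 128]

at x=2,y=1 over L1,L2,L3:
+L1 (α=1/6) → [245/6, 65/2, 191/6]
+L2 (α=1/2) → [1349/12, 439/4, 959/12]
+L3 (α=2/3) → [5093/36, 1543/12, 5927/36]
→ [141, 129, 165]

at x=0,y=1 over L1,L2,L3,L4:
+L1 (α=1/4) → [137/4, 1/2, 21/4]
+L2 (α=1/4) → [535/16, 7/8, 827/16]
+L3 (α=1/3) → [2183/24, 431/12, 1283/24]
+L4 (α=1/2) → [6911/48, 1655/24, 4115/48]
→ [144, 69, 86]

query (1,2) [L1,L2,L3,L4] — begin 0,0,0
+L1 (α=1/5) → [112/5, 239/5, 118/5]
+L2 (α=1/2) → [286/5, 1089/10, 423/10]
+L3 (α=2/3) → [1616/15, 3769/30, 801/10]
+L4 (α=1/7) → [3842/35, 3819/35, 2463/35]
→ [110, 109, 70]

at x=1,y=1 over L1,L2,L3,L4:
after L1 α=3/8: [357/8, 45/8, 93]
after L2 α=5/7: [5437/28, 5125/28, 551/7]
after L3 α=1/3: [8083/42, 6973/42, 1319/21]
after L4 α=2/3: [20179/126, 6973/126, 11315/63]
= [160, 55, 180]

at x=1,y=0 over L1,L2,L3,L4,L5:
after L1 α=1/3: [77/3, 22/3, 169/3]
after L2 α=1/6: [221/9, 179/18, 1391/18]
after L3 α=2/3: [3911/27, 3635/54, 6935/54]
after L4 α=6/7: [8285/189, 6305/54, 13415/378]
after L5 α=3/5: [19972/945, 8897/135, 16858/189]
rounded: [21, 66, 89]

query (2,2) [L1,L2,L3,L4,L6] — begin 0,0,0
after L1 α=1: [127, 163, 235]
after L2 α=6/7: [529/7, 109, 355/7]
after L3 α=2/3: [1621/21, 145/3, 2189/21]
after L4 α=1/4: [708/7, 145/2, 3057/28]
after L6 α=5/6: [258/7, 815/4, 10819/56]
rounded: [37, 204, 193]

at x=0,y=1 over L1,L2,L3,L4,L6:
+L1 (α=1/4) → [137/4, 1/2, 21/4]
+L2 (α=1/4) → [535/16, 7/8, 827/16]
+L3 (α=1/3) → [2183/24, 431/12, 1283/24]
+L4 (α=1/2) → [6911/48, 1655/24, 4115/48]
+L6 (α=1/2) → [16847/96, 4199/48, 8147/96]
→ [175, 87, 85]

query (1,1) [L1,L2,L3,L4,L6,L7] — begin 0,0,0
L1 α=3/8: [357/8, 45/8, 93]
L2 α=5/7: [5437/28, 5125/28, 551/7]
L3 α=1/3: [8083/42, 6973/42, 1319/21]
L4 α=2/3: [20179/126, 6973/126, 11315/63]
L6 α=1/2: [47269/252, 14155/252, 18875/126]
L7 α=2/3: [175285/756, 126547/756, 32231/378]
→ [232, 167, 85]

query (3,0) [L1,L2,L3,L4,L6,L7] — begin 0,0,0
after L1 α=1/4: [67/2, 16, 177/4]
after L2 α=2/3: [1063/6, 154/3, 809/12]
after L3 α=7/8: [10177/48, 4585/24, 17441/96]
after L4 α=2/3: [14305/144, 9817/72, 39137/288]
after L6 α=2/3: [38785/432, 43801/216, 161249/864]
after L7 α=4/5: [475969/2160, 93049/1080, 220001/4320]
→ [220, 86, 51]

(1,2) stack=L1,L2,L3,L4,L6,L7; from [0,0,0]:
L1 α=1/5: [112/5, 239/5, 118/5]
L2 α=1/2: [286/5, 1089/10, 423/10]
L3 α=2/3: [1616/15, 3769/30, 801/10]
L4 α=1/7: [3842/35, 3819/35, 2463/35]
L6 α=1/4: [3494/35, 8161/70, 15649/140]
L7 α=4/7: [26162/245, 30923/490, 75507/980]
→ [107, 63, 77]


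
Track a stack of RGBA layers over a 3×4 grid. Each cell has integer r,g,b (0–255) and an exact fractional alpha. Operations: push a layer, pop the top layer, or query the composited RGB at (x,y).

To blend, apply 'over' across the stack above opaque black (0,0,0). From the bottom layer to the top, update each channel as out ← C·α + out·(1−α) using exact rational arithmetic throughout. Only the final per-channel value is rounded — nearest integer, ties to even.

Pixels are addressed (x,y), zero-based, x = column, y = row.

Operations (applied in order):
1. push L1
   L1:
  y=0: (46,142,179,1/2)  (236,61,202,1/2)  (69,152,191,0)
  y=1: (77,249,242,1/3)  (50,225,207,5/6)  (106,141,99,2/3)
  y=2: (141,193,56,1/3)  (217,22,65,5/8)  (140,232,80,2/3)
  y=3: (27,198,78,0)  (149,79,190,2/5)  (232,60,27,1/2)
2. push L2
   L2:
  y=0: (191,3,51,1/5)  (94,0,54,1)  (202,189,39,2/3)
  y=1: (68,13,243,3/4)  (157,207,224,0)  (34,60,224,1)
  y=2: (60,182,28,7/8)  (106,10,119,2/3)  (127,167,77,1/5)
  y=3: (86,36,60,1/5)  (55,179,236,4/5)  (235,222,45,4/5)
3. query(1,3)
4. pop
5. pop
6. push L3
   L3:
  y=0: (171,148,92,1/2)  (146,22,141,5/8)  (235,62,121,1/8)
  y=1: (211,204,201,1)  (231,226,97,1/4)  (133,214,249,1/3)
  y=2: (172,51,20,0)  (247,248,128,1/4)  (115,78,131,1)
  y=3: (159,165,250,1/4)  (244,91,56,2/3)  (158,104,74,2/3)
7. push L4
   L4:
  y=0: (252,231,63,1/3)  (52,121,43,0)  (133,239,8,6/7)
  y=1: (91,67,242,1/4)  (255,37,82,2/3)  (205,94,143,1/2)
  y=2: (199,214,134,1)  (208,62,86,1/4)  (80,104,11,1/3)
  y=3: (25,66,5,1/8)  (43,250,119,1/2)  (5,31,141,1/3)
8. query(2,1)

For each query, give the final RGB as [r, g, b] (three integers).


at x=1,y=3 over L1,L2:
+L1 (α=2/5) → [298/5, 158/5, 76]
+L2 (α=4/5) → [1398/25, 3738/25, 204]
→ [56, 150, 204]

at x=2,y=1 over L3,L4:
after L3 α=1/3: [133/3, 214/3, 83]
after L4 α=1/2: [374/3, 248/3, 113]
→ [125, 83, 113]


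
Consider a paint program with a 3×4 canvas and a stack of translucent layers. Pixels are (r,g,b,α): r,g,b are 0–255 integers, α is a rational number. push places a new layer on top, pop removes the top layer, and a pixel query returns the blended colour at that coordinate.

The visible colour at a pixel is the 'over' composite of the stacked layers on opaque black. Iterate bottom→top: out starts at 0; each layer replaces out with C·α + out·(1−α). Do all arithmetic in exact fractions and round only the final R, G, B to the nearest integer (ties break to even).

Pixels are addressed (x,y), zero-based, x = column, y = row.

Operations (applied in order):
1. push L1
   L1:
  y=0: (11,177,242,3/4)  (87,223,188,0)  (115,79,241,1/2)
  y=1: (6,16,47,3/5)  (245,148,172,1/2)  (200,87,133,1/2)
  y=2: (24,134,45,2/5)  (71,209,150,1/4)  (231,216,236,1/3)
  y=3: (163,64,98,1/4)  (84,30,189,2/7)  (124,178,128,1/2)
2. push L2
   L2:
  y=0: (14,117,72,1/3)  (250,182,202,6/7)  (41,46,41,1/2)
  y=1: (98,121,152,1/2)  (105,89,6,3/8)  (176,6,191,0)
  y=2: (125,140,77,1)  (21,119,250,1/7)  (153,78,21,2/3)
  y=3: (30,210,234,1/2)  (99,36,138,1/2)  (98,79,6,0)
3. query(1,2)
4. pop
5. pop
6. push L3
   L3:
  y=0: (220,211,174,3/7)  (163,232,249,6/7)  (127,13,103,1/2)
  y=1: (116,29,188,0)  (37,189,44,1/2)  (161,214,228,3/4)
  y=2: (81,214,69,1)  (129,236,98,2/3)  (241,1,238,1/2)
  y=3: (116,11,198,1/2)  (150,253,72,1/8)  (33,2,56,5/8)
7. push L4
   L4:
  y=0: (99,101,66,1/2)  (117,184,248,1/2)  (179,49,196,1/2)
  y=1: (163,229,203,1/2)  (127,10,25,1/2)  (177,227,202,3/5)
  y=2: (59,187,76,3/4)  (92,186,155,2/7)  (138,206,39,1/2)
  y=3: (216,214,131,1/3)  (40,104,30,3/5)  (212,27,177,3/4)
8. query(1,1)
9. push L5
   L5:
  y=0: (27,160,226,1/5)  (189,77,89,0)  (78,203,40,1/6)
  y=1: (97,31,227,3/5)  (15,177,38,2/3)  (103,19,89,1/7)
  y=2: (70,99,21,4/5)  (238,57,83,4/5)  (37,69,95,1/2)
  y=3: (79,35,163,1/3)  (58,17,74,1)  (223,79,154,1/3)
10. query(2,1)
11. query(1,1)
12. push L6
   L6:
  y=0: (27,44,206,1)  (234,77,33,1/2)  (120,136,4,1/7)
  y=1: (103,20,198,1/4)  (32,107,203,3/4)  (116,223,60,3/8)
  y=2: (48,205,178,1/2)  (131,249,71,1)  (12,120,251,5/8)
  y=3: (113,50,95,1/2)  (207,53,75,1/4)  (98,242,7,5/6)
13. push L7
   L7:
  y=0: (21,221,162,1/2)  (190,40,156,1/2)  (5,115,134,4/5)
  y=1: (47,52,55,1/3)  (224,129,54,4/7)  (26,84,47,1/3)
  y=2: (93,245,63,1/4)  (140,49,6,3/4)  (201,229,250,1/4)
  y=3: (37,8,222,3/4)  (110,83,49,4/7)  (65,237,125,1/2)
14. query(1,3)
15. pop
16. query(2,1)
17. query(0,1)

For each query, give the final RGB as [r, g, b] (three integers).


(1,2) stack=L1,L2; from [0,0,0]:
after L1 α=1/4: [71/4, 209/4, 75/2]
after L2 α=1/7: [255/14, 865/14, 475/7]
= [18, 62, 68]

(1,1) stack=L3,L4; from [0,0,0]:
+L3 (α=1/2) → [37/2, 189/2, 22]
+L4 (α=1/2) → [291/4, 209/4, 47/2]
rounded: [73, 52, 24]

at x=2,y=1 over L3,L4,L5:
L3 α=3/4: [483/4, 321/2, 171]
L4 α=3/5: [309/2, 1002/5, 948/5]
L5 α=1/7: [1030/7, 6107/35, 6133/35]
→ [147, 174, 175]

query (1,1) [L3,L4,L5] — begin 0,0,0
+L3 (α=1/2) → [37/2, 189/2, 22]
+L4 (α=1/2) → [291/4, 209/4, 47/2]
+L5 (α=2/3) → [137/4, 1625/12, 199/6]
→ [34, 135, 33]

(1,3) stack=L3,L4,L5,L6,L7; from [0,0,0]:
L3 α=1/8: [75/4, 253/8, 9]
L4 α=3/5: [63/2, 1501/20, 108/5]
L5 α=1: [58, 17, 74]
L6 α=1/4: [381/4, 26, 297/4]
L7 α=4/7: [2903/28, 410/7, 1675/28]
rounded: [104, 59, 60]

(2,1) stack=L3,L4,L5,L6; from [0,0,0]:
L3 α=3/4: [483/4, 321/2, 171]
L4 α=3/5: [309/2, 1002/5, 948/5]
L5 α=1/7: [1030/7, 6107/35, 6133/35]
L6 α=3/8: [3793/28, 5395/28, 7393/56]
rounded: [135, 193, 132]

query (0,1) [L3,L4,L5,L6] — begin 0,0,0
+L3 (α=0) → [0, 0, 0]
+L4 (α=1/2) → [163/2, 229/2, 203/2]
+L5 (α=3/5) → [454/5, 322/5, 884/5]
+L6 (α=1/4) → [1877/20, 533/10, 1821/10]
= [94, 53, 182]
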